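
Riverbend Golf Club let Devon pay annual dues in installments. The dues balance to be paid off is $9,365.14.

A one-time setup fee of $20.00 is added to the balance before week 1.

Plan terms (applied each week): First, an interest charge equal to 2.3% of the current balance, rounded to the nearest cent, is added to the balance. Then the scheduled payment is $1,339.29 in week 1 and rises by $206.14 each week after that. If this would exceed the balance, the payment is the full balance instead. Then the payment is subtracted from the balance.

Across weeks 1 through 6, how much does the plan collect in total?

Week 1: $9,385.14 +$215.86 interest = $9,601.00; pay $1,339.29 → $8,261.71
Week 2: $8,261.71 +$190.02 interest = $8,451.73; pay $1,545.43 → $6,906.30
Week 3: $6,906.30 +$158.84 interest = $7,065.14; pay $1,751.57 → $5,313.57
Week 4: $5,313.57 +$122.21 interest = $5,435.78; pay $1,957.71 → $3,478.07
Week 5: $3,478.07 +$80.00 interest = $3,558.07; pay $2,163.85 → $1,394.22
Week 6: $1,394.22 +$32.07 interest = $1,426.29; pay $1,426.29 → $0.00
Total paid: $10,184.14

$10,184.14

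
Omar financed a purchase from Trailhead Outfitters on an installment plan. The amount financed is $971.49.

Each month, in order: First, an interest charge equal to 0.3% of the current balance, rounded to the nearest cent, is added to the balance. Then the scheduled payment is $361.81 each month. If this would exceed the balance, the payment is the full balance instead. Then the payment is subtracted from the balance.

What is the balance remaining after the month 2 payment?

$252.62

# | Opening | Interest | Payment | End bal
1 | $971.49 | $2.91 | $361.81 | $612.59
2 | $612.59 | $1.84 | $361.81 | $252.62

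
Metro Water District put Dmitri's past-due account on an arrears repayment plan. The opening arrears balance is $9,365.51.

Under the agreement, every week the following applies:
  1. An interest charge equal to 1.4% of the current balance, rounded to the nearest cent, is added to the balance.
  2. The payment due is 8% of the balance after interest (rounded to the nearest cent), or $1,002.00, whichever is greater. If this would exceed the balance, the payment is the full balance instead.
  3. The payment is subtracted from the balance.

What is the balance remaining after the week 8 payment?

# | Opening | Interest | Payment | End bal
1 | $9,365.51 | $131.12 | $1,002.00 | $8,494.63
2 | $8,494.63 | $118.92 | $1,002.00 | $7,611.55
3 | $7,611.55 | $106.56 | $1,002.00 | $6,716.11
4 | $6,716.11 | $94.03 | $1,002.00 | $5,808.14
5 | $5,808.14 | $81.31 | $1,002.00 | $4,887.45
6 | $4,887.45 | $68.42 | $1,002.00 | $3,953.87
7 | $3,953.87 | $55.35 | $1,002.00 | $3,007.22
8 | $3,007.22 | $42.10 | $1,002.00 | $2,047.32

$2,047.32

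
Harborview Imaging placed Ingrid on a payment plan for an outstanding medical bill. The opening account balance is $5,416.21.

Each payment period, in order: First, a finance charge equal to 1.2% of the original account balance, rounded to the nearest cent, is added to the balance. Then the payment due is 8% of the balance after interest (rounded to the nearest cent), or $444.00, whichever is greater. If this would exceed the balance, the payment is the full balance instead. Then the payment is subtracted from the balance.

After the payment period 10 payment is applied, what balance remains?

Payment period 1: $5,416.21 +$64.99 interest = $5,481.20; pay $444.00 → $5,037.20
Payment period 2: $5,037.20 +$64.99 interest = $5,102.19; pay $444.00 → $4,658.19
Payment period 3: $4,658.19 +$64.99 interest = $4,723.18; pay $444.00 → $4,279.18
Payment period 4: $4,279.18 +$64.99 interest = $4,344.17; pay $444.00 → $3,900.17
Payment period 5: $3,900.17 +$64.99 interest = $3,965.16; pay $444.00 → $3,521.16
Payment period 6: $3,521.16 +$64.99 interest = $3,586.15; pay $444.00 → $3,142.15
Payment period 7: $3,142.15 +$64.99 interest = $3,207.14; pay $444.00 → $2,763.14
Payment period 8: $2,763.14 +$64.99 interest = $2,828.13; pay $444.00 → $2,384.13
Payment period 9: $2,384.13 +$64.99 interest = $2,449.12; pay $444.00 → $2,005.12
Payment period 10: $2,005.12 +$64.99 interest = $2,070.11; pay $444.00 → $1,626.11

$1,626.11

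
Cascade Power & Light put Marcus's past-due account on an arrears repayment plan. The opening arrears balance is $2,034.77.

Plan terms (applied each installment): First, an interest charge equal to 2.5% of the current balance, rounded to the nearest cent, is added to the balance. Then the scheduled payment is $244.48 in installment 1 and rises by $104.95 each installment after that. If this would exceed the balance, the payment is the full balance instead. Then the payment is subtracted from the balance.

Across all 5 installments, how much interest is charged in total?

Installment 1: $2,034.77 +$50.87 interest = $2,085.64; pay $244.48 → $1,841.16
Installment 2: $1,841.16 +$46.03 interest = $1,887.19; pay $349.43 → $1,537.76
Installment 3: $1,537.76 +$38.44 interest = $1,576.20; pay $454.38 → $1,121.82
Installment 4: $1,121.82 +$28.05 interest = $1,149.87; pay $559.33 → $590.54
Installment 5: $590.54 +$14.76 interest = $605.30; pay $605.30 → $0.00
Total interest: $50.87 + $46.03 + $38.44 + $28.05 + $14.76 = $178.15

$178.15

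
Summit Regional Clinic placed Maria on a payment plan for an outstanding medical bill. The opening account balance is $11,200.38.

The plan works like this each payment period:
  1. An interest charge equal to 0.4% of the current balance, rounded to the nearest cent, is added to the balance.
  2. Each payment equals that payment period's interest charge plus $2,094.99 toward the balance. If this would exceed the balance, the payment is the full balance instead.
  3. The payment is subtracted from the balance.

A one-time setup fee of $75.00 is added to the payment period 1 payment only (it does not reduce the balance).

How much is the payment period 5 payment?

$2,106.27

Payment period 1: opening $11,200.38; interest $44.80 → $11,245.18; payment $2,139.79 (+ $75.00 fee); balance $9,105.39
Payment period 2: opening $9,105.39; interest $36.42 → $9,141.81; payment $2,131.41; balance $7,010.40
Payment period 3: opening $7,010.40; interest $28.04 → $7,038.44; payment $2,123.03; balance $4,915.41
Payment period 4: opening $4,915.41; interest $19.66 → $4,935.07; payment $2,114.65; balance $2,820.42
Payment period 5: opening $2,820.42; interest $11.28 → $2,831.70; payment $2,106.27; balance $725.43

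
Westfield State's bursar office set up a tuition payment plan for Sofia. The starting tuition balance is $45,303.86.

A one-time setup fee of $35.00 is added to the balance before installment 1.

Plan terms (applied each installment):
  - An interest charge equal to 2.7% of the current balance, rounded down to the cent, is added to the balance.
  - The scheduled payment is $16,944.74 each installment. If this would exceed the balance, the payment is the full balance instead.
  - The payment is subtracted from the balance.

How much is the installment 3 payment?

Installment 1: $45,338.86 +$1,224.14 interest = $46,563.00; pay $16,944.74 → $29,618.26
Installment 2: $29,618.26 +$799.69 interest = $30,417.95; pay $16,944.74 → $13,473.21
Installment 3: $13,473.21 +$363.77 interest = $13,836.98; pay $13,836.98 → $0.00

$13,836.98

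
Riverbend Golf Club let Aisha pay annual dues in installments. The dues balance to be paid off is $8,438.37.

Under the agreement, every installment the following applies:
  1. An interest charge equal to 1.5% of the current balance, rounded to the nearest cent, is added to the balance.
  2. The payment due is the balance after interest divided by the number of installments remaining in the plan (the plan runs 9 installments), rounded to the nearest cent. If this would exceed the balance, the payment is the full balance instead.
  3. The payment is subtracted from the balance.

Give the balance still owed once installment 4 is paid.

Installment 1: opening $8,438.37; interest $126.58 → $8,564.95; payment $951.66; balance $7,613.29
Installment 2: opening $7,613.29; interest $114.20 → $7,727.49; payment $965.94; balance $6,761.55
Installment 3: opening $6,761.55; interest $101.42 → $6,862.97; payment $980.42; balance $5,882.55
Installment 4: opening $5,882.55; interest $88.24 → $5,970.79; payment $995.13; balance $4,975.66

$4,975.66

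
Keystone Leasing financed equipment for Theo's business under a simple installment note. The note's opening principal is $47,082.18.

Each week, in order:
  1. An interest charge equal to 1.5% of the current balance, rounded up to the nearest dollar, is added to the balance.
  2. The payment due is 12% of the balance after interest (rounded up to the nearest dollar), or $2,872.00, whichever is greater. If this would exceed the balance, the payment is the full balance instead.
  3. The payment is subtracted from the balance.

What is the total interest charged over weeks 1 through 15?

$5,080.00

Week 1: $47,082.18 +$707.00 interest = $47,789.18; pay $5,735.00 → $42,054.18
Week 2: $42,054.18 +$631.00 interest = $42,685.18; pay $5,123.00 → $37,562.18
Week 3: $37,562.18 +$564.00 interest = $38,126.18; pay $4,576.00 → $33,550.18
Week 4: $33,550.18 +$504.00 interest = $34,054.18; pay $4,087.00 → $29,967.18
Week 5: $29,967.18 +$450.00 interest = $30,417.18; pay $3,651.00 → $26,766.18
Week 6: $26,766.18 +$402.00 interest = $27,168.18; pay $3,261.00 → $23,907.18
Week 7: $23,907.18 +$359.00 interest = $24,266.18; pay $2,912.00 → $21,354.18
Week 8: $21,354.18 +$321.00 interest = $21,675.18; pay $2,872.00 → $18,803.18
Week 9: $18,803.18 +$283.00 interest = $19,086.18; pay $2,872.00 → $16,214.18
Week 10: $16,214.18 +$244.00 interest = $16,458.18; pay $2,872.00 → $13,586.18
Week 11: $13,586.18 +$204.00 interest = $13,790.18; pay $2,872.00 → $10,918.18
Week 12: $10,918.18 +$164.00 interest = $11,082.18; pay $2,872.00 → $8,210.18
Week 13: $8,210.18 +$124.00 interest = $8,334.18; pay $2,872.00 → $5,462.18
Week 14: $5,462.18 +$82.00 interest = $5,544.18; pay $2,872.00 → $2,672.18
Week 15: $2,672.18 +$41.00 interest = $2,713.18; pay $2,713.18 → $0.00
Total interest: $707.00 + $631.00 + $564.00 + $504.00 + $450.00 + $402.00 + $359.00 + $321.00 + $283.00 + $244.00 + $204.00 + $164.00 + $124.00 + $82.00 + $41.00 = $5,080.00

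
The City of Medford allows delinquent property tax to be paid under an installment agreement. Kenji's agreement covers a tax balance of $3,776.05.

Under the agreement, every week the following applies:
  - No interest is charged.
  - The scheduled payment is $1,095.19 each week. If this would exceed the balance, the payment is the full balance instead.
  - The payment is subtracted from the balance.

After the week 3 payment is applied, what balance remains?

$490.48

# | Opening | Payment | End bal
1 | $3,776.05 | $1,095.19 | $2,680.86
2 | $2,680.86 | $1,095.19 | $1,585.67
3 | $1,585.67 | $1,095.19 | $490.48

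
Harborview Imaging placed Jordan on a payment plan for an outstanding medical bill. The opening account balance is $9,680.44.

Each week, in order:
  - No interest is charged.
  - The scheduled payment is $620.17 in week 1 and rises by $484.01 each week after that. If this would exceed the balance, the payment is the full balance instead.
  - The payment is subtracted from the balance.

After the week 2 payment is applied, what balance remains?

Week 1: opening $9,680.44; payment $620.17; balance $9,060.27
Week 2: opening $9,060.27; payment $1,104.18; balance $7,956.09

$7,956.09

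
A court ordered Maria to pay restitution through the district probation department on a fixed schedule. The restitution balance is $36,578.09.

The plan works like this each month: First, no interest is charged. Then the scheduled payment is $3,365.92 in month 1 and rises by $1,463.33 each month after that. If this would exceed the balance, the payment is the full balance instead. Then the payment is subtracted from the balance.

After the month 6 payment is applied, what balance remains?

$0.00

# | Opening | Payment | End bal
1 | $36,578.09 | $3,365.92 | $33,212.17
2 | $33,212.17 | $4,829.25 | $28,382.92
3 | $28,382.92 | $6,292.58 | $22,090.34
4 | $22,090.34 | $7,755.91 | $14,334.43
5 | $14,334.43 | $9,219.24 | $5,115.19
6 | $5,115.19 | $5,115.19 | $0.00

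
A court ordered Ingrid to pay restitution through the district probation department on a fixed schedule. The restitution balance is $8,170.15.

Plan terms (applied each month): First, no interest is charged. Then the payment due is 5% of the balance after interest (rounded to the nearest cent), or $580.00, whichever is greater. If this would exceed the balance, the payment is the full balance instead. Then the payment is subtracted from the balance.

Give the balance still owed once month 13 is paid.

$630.15

Month 1: opening $8,170.15; payment $580.00; balance $7,590.15
Month 2: opening $7,590.15; payment $580.00; balance $7,010.15
Month 3: opening $7,010.15; payment $580.00; balance $6,430.15
Month 4: opening $6,430.15; payment $580.00; balance $5,850.15
Month 5: opening $5,850.15; payment $580.00; balance $5,270.15
Month 6: opening $5,270.15; payment $580.00; balance $4,690.15
Month 7: opening $4,690.15; payment $580.00; balance $4,110.15
Month 8: opening $4,110.15; payment $580.00; balance $3,530.15
Month 9: opening $3,530.15; payment $580.00; balance $2,950.15
Month 10: opening $2,950.15; payment $580.00; balance $2,370.15
Month 11: opening $2,370.15; payment $580.00; balance $1,790.15
Month 12: opening $1,790.15; payment $580.00; balance $1,210.15
Month 13: opening $1,210.15; payment $580.00; balance $630.15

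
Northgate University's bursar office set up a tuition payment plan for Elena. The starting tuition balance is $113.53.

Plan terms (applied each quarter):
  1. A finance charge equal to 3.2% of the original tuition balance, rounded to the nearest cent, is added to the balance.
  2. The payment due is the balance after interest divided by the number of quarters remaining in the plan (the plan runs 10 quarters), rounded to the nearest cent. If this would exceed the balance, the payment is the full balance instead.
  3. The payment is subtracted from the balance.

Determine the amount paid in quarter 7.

$15.33

Quarter 1: opening $113.53; interest $3.63 → $117.16; payment $11.72; balance $105.44
Quarter 2: opening $105.44; interest $3.63 → $109.07; payment $12.12; balance $96.95
Quarter 3: opening $96.95; interest $3.63 → $100.58; payment $12.57; balance $88.01
Quarter 4: opening $88.01; interest $3.63 → $91.64; payment $13.09; balance $78.55
Quarter 5: opening $78.55; interest $3.63 → $82.18; payment $13.70; balance $68.48
Quarter 6: opening $68.48; interest $3.63 → $72.11; payment $14.42; balance $57.69
Quarter 7: opening $57.69; interest $3.63 → $61.32; payment $15.33; balance $45.99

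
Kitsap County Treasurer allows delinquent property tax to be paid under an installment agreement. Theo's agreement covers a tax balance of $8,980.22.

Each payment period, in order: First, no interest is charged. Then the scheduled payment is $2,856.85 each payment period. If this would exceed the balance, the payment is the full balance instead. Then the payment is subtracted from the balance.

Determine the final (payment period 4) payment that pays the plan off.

$409.67

Payment period 1: opening $8,980.22; payment $2,856.85; balance $6,123.37
Payment period 2: opening $6,123.37; payment $2,856.85; balance $3,266.52
Payment period 3: opening $3,266.52; payment $2,856.85; balance $409.67
Payment period 4: opening $409.67; payment $409.67; balance $0.00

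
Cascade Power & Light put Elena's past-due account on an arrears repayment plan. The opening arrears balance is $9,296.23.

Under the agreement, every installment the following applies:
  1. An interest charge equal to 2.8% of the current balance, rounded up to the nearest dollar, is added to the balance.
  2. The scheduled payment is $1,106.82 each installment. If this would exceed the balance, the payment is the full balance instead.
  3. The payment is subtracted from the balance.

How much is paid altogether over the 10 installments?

Installment 1: opening $9,296.23; interest $261.00 → $9,557.23; payment $1,106.82; balance $8,450.41
Installment 2: opening $8,450.41; interest $237.00 → $8,687.41; payment $1,106.82; balance $7,580.59
Installment 3: opening $7,580.59; interest $213.00 → $7,793.59; payment $1,106.82; balance $6,686.77
Installment 4: opening $6,686.77; interest $188.00 → $6,874.77; payment $1,106.82; balance $5,767.95
Installment 5: opening $5,767.95; interest $162.00 → $5,929.95; payment $1,106.82; balance $4,823.13
Installment 6: opening $4,823.13; interest $136.00 → $4,959.13; payment $1,106.82; balance $3,852.31
Installment 7: opening $3,852.31; interest $108.00 → $3,960.31; payment $1,106.82; balance $2,853.49
Installment 8: opening $2,853.49; interest $80.00 → $2,933.49; payment $1,106.82; balance $1,826.67
Installment 9: opening $1,826.67; interest $52.00 → $1,878.67; payment $1,106.82; balance $771.85
Installment 10: opening $771.85; interest $22.00 → $793.85; payment $793.85; balance $0.00
Total paid: $10,755.23

$10,755.23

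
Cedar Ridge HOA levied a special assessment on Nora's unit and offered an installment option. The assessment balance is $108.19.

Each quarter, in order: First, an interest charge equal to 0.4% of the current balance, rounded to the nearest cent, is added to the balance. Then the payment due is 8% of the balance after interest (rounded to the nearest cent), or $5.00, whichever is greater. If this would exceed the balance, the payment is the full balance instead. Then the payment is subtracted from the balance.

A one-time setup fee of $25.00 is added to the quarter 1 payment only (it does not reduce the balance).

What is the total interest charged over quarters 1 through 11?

$3.30

Quarter 1: $108.19 +$0.43 interest = $108.62; pay $8.69 (+ $25.00 fee) → $99.93
Quarter 2: $99.93 +$0.40 interest = $100.33; pay $8.03 → $92.30
Quarter 3: $92.30 +$0.37 interest = $92.67; pay $7.41 → $85.26
Quarter 4: $85.26 +$0.34 interest = $85.60; pay $6.85 → $78.75
Quarter 5: $78.75 +$0.32 interest = $79.07; pay $6.33 → $72.74
Quarter 6: $72.74 +$0.29 interest = $73.03; pay $5.84 → $67.19
Quarter 7: $67.19 +$0.27 interest = $67.46; pay $5.40 → $62.06
Quarter 8: $62.06 +$0.25 interest = $62.31; pay $5.00 → $57.31
Quarter 9: $57.31 +$0.23 interest = $57.54; pay $5.00 → $52.54
Quarter 10: $52.54 +$0.21 interest = $52.75; pay $5.00 → $47.75
Quarter 11: $47.75 +$0.19 interest = $47.94; pay $5.00 → $42.94
Total interest: $0.43 + $0.40 + $0.37 + $0.34 + $0.32 + $0.29 + $0.27 + $0.25 + $0.23 + $0.21 + $0.19 = $3.30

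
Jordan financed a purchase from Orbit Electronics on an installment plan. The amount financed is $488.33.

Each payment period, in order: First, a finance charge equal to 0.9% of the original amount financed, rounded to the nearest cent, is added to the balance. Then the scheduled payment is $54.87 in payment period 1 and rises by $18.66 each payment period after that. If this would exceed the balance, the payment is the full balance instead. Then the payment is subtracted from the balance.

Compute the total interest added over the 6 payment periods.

$26.34

Payment period 1: opening $488.33; interest $4.39 → $492.72; payment $54.87; balance $437.85
Payment period 2: opening $437.85; interest $4.39 → $442.24; payment $73.53; balance $368.71
Payment period 3: opening $368.71; interest $4.39 → $373.10; payment $92.19; balance $280.91
Payment period 4: opening $280.91; interest $4.39 → $285.30; payment $110.85; balance $174.45
Payment period 5: opening $174.45; interest $4.39 → $178.84; payment $129.51; balance $49.33
Payment period 6: opening $49.33; interest $4.39 → $53.72; payment $53.72; balance $0.00
Total interest: $4.39 + $4.39 + $4.39 + $4.39 + $4.39 + $4.39 = $26.34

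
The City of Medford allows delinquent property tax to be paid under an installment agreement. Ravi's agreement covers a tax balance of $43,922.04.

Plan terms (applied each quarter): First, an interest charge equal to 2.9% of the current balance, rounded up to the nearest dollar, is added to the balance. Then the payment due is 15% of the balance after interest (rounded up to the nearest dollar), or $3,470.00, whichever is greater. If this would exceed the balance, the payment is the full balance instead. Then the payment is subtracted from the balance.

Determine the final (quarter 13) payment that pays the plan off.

$987.04

Quarter 1: $43,922.04 +$1,274.00 interest = $45,196.04; pay $6,780.00 → $38,416.04
Quarter 2: $38,416.04 +$1,115.00 interest = $39,531.04; pay $5,930.00 → $33,601.04
Quarter 3: $33,601.04 +$975.00 interest = $34,576.04; pay $5,187.00 → $29,389.04
Quarter 4: $29,389.04 +$853.00 interest = $30,242.04; pay $4,537.00 → $25,705.04
Quarter 5: $25,705.04 +$746.00 interest = $26,451.04; pay $3,968.00 → $22,483.04
Quarter 6: $22,483.04 +$653.00 interest = $23,136.04; pay $3,471.00 → $19,665.04
Quarter 7: $19,665.04 +$571.00 interest = $20,236.04; pay $3,470.00 → $16,766.04
Quarter 8: $16,766.04 +$487.00 interest = $17,253.04; pay $3,470.00 → $13,783.04
Quarter 9: $13,783.04 +$400.00 interest = $14,183.04; pay $3,470.00 → $10,713.04
Quarter 10: $10,713.04 +$311.00 interest = $11,024.04; pay $3,470.00 → $7,554.04
Quarter 11: $7,554.04 +$220.00 interest = $7,774.04; pay $3,470.00 → $4,304.04
Quarter 12: $4,304.04 +$125.00 interest = $4,429.04; pay $3,470.00 → $959.04
Quarter 13: $959.04 +$28.00 interest = $987.04; pay $987.04 → $0.00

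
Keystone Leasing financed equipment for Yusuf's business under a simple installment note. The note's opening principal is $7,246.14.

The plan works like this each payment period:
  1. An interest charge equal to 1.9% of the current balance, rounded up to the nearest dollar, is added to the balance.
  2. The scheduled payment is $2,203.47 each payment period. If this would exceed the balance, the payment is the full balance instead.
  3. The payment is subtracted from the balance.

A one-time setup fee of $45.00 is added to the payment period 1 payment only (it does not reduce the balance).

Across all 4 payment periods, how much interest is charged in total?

Payment period 1: $7,246.14 +$138.00 interest = $7,384.14; pay $2,203.47 (+ $45.00 fee) → $5,180.67
Payment period 2: $5,180.67 +$99.00 interest = $5,279.67; pay $2,203.47 → $3,076.20
Payment period 3: $3,076.20 +$59.00 interest = $3,135.20; pay $2,203.47 → $931.73
Payment period 4: $931.73 +$18.00 interest = $949.73; pay $949.73 → $0.00
Total interest: $138.00 + $99.00 + $59.00 + $18.00 = $314.00

$314.00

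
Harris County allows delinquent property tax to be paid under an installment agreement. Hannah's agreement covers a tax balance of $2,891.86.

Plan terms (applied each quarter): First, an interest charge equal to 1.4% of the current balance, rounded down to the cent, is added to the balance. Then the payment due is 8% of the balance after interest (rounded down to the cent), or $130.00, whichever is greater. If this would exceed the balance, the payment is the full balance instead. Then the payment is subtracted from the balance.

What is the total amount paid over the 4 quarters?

Quarter 1: $2,891.86 +$40.48 interest = $2,932.34; pay $234.58 → $2,697.76
Quarter 2: $2,697.76 +$37.76 interest = $2,735.52; pay $218.84 → $2,516.68
Quarter 3: $2,516.68 +$35.23 interest = $2,551.91; pay $204.15 → $2,347.76
Quarter 4: $2,347.76 +$32.86 interest = $2,380.62; pay $190.44 → $2,190.18
Total paid: $848.01

$848.01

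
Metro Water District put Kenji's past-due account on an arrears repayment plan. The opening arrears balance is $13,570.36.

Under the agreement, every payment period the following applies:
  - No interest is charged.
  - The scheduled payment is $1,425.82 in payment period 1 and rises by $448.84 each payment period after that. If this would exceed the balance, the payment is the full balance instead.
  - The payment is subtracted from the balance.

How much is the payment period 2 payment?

$1,874.66

# | Opening | Payment | End bal
1 | $13,570.36 | $1,425.82 | $12,144.54
2 | $12,144.54 | $1,874.66 | $10,269.88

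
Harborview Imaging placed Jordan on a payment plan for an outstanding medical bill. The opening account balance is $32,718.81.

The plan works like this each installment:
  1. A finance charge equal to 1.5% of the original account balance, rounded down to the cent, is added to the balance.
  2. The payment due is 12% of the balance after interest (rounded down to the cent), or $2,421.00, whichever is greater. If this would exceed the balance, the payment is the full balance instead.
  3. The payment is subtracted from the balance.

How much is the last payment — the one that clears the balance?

Installment 1: opening $32,718.81; interest $490.78 → $33,209.59; payment $3,985.15; balance $29,224.44
Installment 2: opening $29,224.44; interest $490.78 → $29,715.22; payment $3,565.82; balance $26,149.40
Installment 3: opening $26,149.40; interest $490.78 → $26,640.18; payment $3,196.82; balance $23,443.36
Installment 4: opening $23,443.36; interest $490.78 → $23,934.14; payment $2,872.09; balance $21,062.05
Installment 5: opening $21,062.05; interest $490.78 → $21,552.83; payment $2,586.33; balance $18,966.50
Installment 6: opening $18,966.50; interest $490.78 → $19,457.28; payment $2,421.00; balance $17,036.28
Installment 7: opening $17,036.28; interest $490.78 → $17,527.06; payment $2,421.00; balance $15,106.06
Installment 8: opening $15,106.06; interest $490.78 → $15,596.84; payment $2,421.00; balance $13,175.84
Installment 9: opening $13,175.84; interest $490.78 → $13,666.62; payment $2,421.00; balance $11,245.62
Installment 10: opening $11,245.62; interest $490.78 → $11,736.40; payment $2,421.00; balance $9,315.40
Installment 11: opening $9,315.40; interest $490.78 → $9,806.18; payment $2,421.00; balance $7,385.18
Installment 12: opening $7,385.18; interest $490.78 → $7,875.96; payment $2,421.00; balance $5,454.96
Installment 13: opening $5,454.96; interest $490.78 → $5,945.74; payment $2,421.00; balance $3,524.74
Installment 14: opening $3,524.74; interest $490.78 → $4,015.52; payment $2,421.00; balance $1,594.52
Installment 15: opening $1,594.52; interest $490.78 → $2,085.30; payment $2,085.30; balance $0.00

$2,085.30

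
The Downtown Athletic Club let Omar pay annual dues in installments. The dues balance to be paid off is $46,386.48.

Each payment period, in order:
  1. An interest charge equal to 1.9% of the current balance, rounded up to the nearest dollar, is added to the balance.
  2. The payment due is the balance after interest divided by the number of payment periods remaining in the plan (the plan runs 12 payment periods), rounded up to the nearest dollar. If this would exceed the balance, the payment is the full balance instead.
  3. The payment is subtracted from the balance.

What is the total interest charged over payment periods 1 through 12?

Payment period 1: $46,386.48 +$882.00 interest = $47,268.48; pay $3,940.00 → $43,328.48
Payment period 2: $43,328.48 +$824.00 interest = $44,152.48; pay $4,014.00 → $40,138.48
Payment period 3: $40,138.48 +$763.00 interest = $40,901.48; pay $4,091.00 → $36,810.48
Payment period 4: $36,810.48 +$700.00 interest = $37,510.48; pay $4,168.00 → $33,342.48
Payment period 5: $33,342.48 +$634.00 interest = $33,976.48; pay $4,248.00 → $29,728.48
Payment period 6: $29,728.48 +$565.00 interest = $30,293.48; pay $4,328.00 → $25,965.48
Payment period 7: $25,965.48 +$494.00 interest = $26,459.48; pay $4,410.00 → $22,049.48
Payment period 8: $22,049.48 +$419.00 interest = $22,468.48; pay $4,494.00 → $17,974.48
Payment period 9: $17,974.48 +$342.00 interest = $18,316.48; pay $4,580.00 → $13,736.48
Payment period 10: $13,736.48 +$261.00 interest = $13,997.48; pay $4,666.00 → $9,331.48
Payment period 11: $9,331.48 +$178.00 interest = $9,509.48; pay $4,755.00 → $4,754.48
Payment period 12: $4,754.48 +$91.00 interest = $4,845.48; pay $4,845.48 → $0.00
Total interest: $882.00 + $824.00 + $763.00 + $700.00 + $634.00 + $565.00 + $494.00 + $419.00 + $342.00 + $261.00 + $178.00 + $91.00 = $6,153.00

$6,153.00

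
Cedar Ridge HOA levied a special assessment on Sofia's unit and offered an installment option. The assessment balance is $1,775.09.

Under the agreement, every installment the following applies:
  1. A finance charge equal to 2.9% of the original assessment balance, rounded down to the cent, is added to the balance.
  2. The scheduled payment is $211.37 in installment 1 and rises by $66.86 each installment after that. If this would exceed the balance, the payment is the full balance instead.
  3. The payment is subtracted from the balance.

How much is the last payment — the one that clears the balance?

$358.46

# | Opening | Interest | Payment | End bal
1 | $1,775.09 | $51.47 | $211.37 | $1,615.19
2 | $1,615.19 | $51.47 | $278.23 | $1,388.43
3 | $1,388.43 | $51.47 | $345.09 | $1,094.81
4 | $1,094.81 | $51.47 | $411.95 | $734.33
5 | $734.33 | $51.47 | $478.81 | $306.99
6 | $306.99 | $51.47 | $358.46 | $0.00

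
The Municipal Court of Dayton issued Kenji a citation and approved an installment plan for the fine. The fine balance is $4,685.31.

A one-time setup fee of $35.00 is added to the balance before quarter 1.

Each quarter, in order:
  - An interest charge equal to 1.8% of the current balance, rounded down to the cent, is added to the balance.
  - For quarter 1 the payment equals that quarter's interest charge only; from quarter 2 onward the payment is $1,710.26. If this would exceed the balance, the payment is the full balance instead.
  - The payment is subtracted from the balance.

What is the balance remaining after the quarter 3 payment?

$1,440.46

Quarter 1: $4,720.31 +$84.96 interest = $4,805.27; pay $84.96 → $4,720.31
Quarter 2: $4,720.31 +$84.96 interest = $4,805.27; pay $1,710.26 → $3,095.01
Quarter 3: $3,095.01 +$55.71 interest = $3,150.72; pay $1,710.26 → $1,440.46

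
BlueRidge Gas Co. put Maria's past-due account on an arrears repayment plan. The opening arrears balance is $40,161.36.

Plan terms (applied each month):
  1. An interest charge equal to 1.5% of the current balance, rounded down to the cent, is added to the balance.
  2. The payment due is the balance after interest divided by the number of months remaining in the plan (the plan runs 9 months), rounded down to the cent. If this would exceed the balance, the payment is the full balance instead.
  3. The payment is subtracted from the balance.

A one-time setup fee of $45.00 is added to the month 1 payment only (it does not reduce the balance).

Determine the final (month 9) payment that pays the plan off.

Month 1: opening $40,161.36; interest $602.42 → $40,763.78; payment $4,529.30 (+ $45.00 fee); balance $36,234.48
Month 2: opening $36,234.48; interest $543.51 → $36,777.99; payment $4,597.24; balance $32,180.75
Month 3: opening $32,180.75; interest $482.71 → $32,663.46; payment $4,666.20; balance $27,997.26
Month 4: opening $27,997.26; interest $419.95 → $28,417.21; payment $4,736.20; balance $23,681.01
Month 5: opening $23,681.01; interest $355.21 → $24,036.22; payment $4,807.24; balance $19,228.98
Month 6: opening $19,228.98; interest $288.43 → $19,517.41; payment $4,879.35; balance $14,638.06
Month 7: opening $14,638.06; interest $219.57 → $14,857.63; payment $4,952.54; balance $9,905.09
Month 8: opening $9,905.09; interest $148.57 → $10,053.66; payment $5,026.83; balance $5,026.83
Month 9: opening $5,026.83; interest $75.40 → $5,102.23; payment $5,102.23; balance $0.00

$5,102.23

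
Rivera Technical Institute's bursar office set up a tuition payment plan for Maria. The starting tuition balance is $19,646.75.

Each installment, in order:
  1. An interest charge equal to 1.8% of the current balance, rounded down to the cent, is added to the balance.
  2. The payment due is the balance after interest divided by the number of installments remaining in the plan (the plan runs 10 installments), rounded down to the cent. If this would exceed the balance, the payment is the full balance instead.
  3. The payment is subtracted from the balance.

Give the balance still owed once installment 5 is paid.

$10,739.88

Installment 1: opening $19,646.75; interest $353.64 → $20,000.39; payment $2,000.03; balance $18,000.36
Installment 2: opening $18,000.36; interest $324.00 → $18,324.36; payment $2,036.04; balance $16,288.32
Installment 3: opening $16,288.32; interest $293.18 → $16,581.50; payment $2,072.68; balance $14,508.82
Installment 4: opening $14,508.82; interest $261.15 → $14,769.97; payment $2,109.99; balance $12,659.98
Installment 5: opening $12,659.98; interest $227.87 → $12,887.85; payment $2,147.97; balance $10,739.88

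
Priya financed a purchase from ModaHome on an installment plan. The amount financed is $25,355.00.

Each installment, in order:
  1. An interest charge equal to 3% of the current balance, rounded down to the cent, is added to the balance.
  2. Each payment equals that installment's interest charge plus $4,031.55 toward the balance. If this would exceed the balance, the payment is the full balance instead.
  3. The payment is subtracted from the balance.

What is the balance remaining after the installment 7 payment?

$0.00

Installment 1: $25,355.00 +$760.65 interest = $26,115.65; pay $4,792.20 → $21,323.45
Installment 2: $21,323.45 +$639.70 interest = $21,963.15; pay $4,671.25 → $17,291.90
Installment 3: $17,291.90 +$518.75 interest = $17,810.65; pay $4,550.30 → $13,260.35
Installment 4: $13,260.35 +$397.81 interest = $13,658.16; pay $4,429.36 → $9,228.80
Installment 5: $9,228.80 +$276.86 interest = $9,505.66; pay $4,308.41 → $5,197.25
Installment 6: $5,197.25 +$155.91 interest = $5,353.16; pay $4,187.46 → $1,165.70
Installment 7: $1,165.70 +$34.97 interest = $1,200.67; pay $1,200.67 → $0.00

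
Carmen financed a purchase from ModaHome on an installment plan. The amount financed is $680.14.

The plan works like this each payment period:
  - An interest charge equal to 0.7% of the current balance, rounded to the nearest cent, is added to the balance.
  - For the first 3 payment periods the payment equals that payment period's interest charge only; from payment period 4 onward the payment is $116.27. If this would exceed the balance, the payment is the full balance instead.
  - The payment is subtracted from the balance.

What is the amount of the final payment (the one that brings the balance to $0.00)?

# | Opening | Interest | Payment | End bal
1 | $680.14 | $4.76 | $4.76 | $680.14
2 | $680.14 | $4.76 | $4.76 | $680.14
3 | $680.14 | $4.76 | $4.76 | $680.14
4 | $680.14 | $4.76 | $116.27 | $568.63
5 | $568.63 | $3.98 | $116.27 | $456.34
6 | $456.34 | $3.19 | $116.27 | $343.26
7 | $343.26 | $2.40 | $116.27 | $229.39
8 | $229.39 | $1.61 | $116.27 | $114.73
9 | $114.73 | $0.80 | $115.53 | $0.00

$115.53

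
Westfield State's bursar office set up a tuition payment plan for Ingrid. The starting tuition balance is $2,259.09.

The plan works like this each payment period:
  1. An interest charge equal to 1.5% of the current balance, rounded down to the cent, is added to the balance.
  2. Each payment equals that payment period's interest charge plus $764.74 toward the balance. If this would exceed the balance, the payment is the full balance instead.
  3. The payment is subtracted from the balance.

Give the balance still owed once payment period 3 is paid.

# | Opening | Interest | Payment | End bal
1 | $2,259.09 | $33.88 | $798.62 | $1,494.35
2 | $1,494.35 | $22.41 | $787.15 | $729.61
3 | $729.61 | $10.94 | $740.55 | $0.00

$0.00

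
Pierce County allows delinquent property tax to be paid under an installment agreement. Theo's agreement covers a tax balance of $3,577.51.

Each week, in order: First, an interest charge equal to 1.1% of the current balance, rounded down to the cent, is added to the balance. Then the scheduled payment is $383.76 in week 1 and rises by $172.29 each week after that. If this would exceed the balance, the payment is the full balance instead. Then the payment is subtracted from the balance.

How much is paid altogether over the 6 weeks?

$3,717.71

# | Opening | Interest | Payment | End bal
1 | $3,577.51 | $39.35 | $383.76 | $3,233.10
2 | $3,233.10 | $35.56 | $556.05 | $2,712.61
3 | $2,712.61 | $29.83 | $728.34 | $2,014.10
4 | $2,014.10 | $22.15 | $900.63 | $1,135.62
5 | $1,135.62 | $12.49 | $1,072.92 | $75.19
6 | $75.19 | $0.82 | $76.01 | $0.00
Total paid: $3,717.71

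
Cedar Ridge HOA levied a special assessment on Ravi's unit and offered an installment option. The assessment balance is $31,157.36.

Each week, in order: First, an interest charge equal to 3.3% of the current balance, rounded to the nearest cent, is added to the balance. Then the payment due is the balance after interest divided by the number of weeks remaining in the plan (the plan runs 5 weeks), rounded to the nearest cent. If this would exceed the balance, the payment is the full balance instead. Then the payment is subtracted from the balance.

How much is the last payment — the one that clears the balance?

# | Opening | Interest | Payment | End bal
1 | $31,157.36 | $1,028.19 | $6,437.11 | $25,748.44
2 | $25,748.44 | $849.70 | $6,649.54 | $19,948.60
3 | $19,948.60 | $658.30 | $6,868.97 | $13,737.93
4 | $13,737.93 | $453.35 | $7,095.64 | $7,095.64
5 | $7,095.64 | $234.16 | $7,329.80 | $0.00

$7,329.80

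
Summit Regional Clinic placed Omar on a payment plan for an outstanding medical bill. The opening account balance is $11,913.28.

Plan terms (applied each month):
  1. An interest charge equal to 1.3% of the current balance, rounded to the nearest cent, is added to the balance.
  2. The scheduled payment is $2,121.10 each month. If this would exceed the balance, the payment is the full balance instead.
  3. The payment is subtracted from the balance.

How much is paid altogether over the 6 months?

Month 1: $11,913.28 +$154.87 interest = $12,068.15; pay $2,121.10 → $9,947.05
Month 2: $9,947.05 +$129.31 interest = $10,076.36; pay $2,121.10 → $7,955.26
Month 3: $7,955.26 +$103.42 interest = $8,058.68; pay $2,121.10 → $5,937.58
Month 4: $5,937.58 +$77.19 interest = $6,014.77; pay $2,121.10 → $3,893.67
Month 5: $3,893.67 +$50.62 interest = $3,944.29; pay $2,121.10 → $1,823.19
Month 6: $1,823.19 +$23.70 interest = $1,846.89; pay $1,846.89 → $0.00
Total paid: $12,452.39

$12,452.39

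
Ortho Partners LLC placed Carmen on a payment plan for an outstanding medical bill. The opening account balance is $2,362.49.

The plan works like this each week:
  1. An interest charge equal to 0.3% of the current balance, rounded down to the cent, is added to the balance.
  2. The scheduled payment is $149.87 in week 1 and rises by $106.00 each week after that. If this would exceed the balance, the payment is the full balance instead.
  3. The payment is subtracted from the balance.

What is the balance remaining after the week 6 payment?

$0.00

Week 1: opening $2,362.49; interest $7.08 → $2,369.57; payment $149.87; balance $2,219.70
Week 2: opening $2,219.70; interest $6.65 → $2,226.35; payment $255.87; balance $1,970.48
Week 3: opening $1,970.48; interest $5.91 → $1,976.39; payment $361.87; balance $1,614.52
Week 4: opening $1,614.52; interest $4.84 → $1,619.36; payment $467.87; balance $1,151.49
Week 5: opening $1,151.49; interest $3.45 → $1,154.94; payment $573.87; balance $581.07
Week 6: opening $581.07; interest $1.74 → $582.81; payment $582.81; balance $0.00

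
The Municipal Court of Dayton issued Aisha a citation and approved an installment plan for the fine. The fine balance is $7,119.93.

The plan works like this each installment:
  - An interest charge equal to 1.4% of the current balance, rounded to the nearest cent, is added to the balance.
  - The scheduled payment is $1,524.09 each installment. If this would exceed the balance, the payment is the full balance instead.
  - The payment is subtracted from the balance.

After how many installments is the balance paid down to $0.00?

5

Installment 1: opening $7,119.93; interest $99.68 → $7,219.61; payment $1,524.09; balance $5,695.52
Installment 2: opening $5,695.52; interest $79.74 → $5,775.26; payment $1,524.09; balance $4,251.17
Installment 3: opening $4,251.17; interest $59.52 → $4,310.69; payment $1,524.09; balance $2,786.60
Installment 4: opening $2,786.60; interest $39.01 → $2,825.61; payment $1,524.09; balance $1,301.52
Installment 5: opening $1,301.52; interest $18.22 → $1,319.74; payment $1,319.74; balance $0.00
Balance reaches $0.00 in installment 5.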